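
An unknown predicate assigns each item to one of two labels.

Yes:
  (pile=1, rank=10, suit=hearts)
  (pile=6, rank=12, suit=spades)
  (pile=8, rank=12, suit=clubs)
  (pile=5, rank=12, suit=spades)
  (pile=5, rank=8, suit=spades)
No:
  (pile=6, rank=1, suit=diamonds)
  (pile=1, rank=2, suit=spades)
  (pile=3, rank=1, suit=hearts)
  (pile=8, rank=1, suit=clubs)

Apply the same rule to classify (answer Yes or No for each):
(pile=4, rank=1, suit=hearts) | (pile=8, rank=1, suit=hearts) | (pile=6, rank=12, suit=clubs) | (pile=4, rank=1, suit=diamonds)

The pattern is that an item is 'Yes' exactly when: rank ≥ 8.
(pile=4, rank=1, suit=hearts): No (rank = 1).
(pile=8, rank=1, suit=hearts): No (rank = 1).
(pile=6, rank=12, suit=clubs): Yes (rank = 12).
(pile=4, rank=1, suit=diamonds): No (rank = 1).

No, No, Yes, No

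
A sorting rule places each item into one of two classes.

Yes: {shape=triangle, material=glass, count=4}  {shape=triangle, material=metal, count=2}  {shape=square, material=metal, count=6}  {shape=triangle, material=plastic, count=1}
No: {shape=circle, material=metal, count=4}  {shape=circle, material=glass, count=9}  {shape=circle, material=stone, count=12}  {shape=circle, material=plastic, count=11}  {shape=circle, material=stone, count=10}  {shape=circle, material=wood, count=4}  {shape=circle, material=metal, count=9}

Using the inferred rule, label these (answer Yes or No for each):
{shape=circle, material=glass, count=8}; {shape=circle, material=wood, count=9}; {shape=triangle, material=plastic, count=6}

The simplest hypothesis consistent with all the labels is: shape is not circle.
{shape=circle, material=glass, count=8} — shape is circle, hence No. {shape=circle, material=wood, count=9} — shape is circle, hence No. {shape=triangle, material=plastic, count=6} — shape is triangle, hence Yes.

No, No, Yes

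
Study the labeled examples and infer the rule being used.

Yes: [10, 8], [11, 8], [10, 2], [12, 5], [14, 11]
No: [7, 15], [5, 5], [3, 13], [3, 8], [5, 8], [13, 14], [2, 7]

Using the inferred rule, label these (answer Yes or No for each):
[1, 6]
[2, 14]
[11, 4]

No, No, Yes

Every 'Yes' example satisfies: first > second. None of the 'No' examples do.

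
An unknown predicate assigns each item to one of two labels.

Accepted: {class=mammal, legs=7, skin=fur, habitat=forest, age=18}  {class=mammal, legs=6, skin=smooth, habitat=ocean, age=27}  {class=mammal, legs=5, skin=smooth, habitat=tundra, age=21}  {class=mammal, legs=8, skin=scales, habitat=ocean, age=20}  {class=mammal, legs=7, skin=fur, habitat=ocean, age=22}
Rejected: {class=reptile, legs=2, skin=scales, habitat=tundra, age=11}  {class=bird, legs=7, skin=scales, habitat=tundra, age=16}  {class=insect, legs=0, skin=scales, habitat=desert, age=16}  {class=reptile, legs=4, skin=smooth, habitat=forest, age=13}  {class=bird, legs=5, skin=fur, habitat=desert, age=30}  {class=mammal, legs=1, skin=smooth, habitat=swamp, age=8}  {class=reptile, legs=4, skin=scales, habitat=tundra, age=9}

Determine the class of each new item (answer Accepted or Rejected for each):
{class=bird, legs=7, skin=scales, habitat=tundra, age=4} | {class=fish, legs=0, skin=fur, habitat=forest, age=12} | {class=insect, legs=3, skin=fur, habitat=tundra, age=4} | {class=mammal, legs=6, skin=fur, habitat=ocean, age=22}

Rejected, Rejected, Rejected, Accepted

The distinguishing property — class is mammal AND age ≥ 9 — holds for all the 'Accepted' cases and none of the 'Rejected' cases.
{class=bird, legs=7, skin=scales, habitat=tundra, age=4} → class is bird, age = 4 → Rejected.
{class=fish, legs=0, skin=fur, habitat=forest, age=12} → class is fish, age = 12 → Rejected.
{class=insect, legs=3, skin=fur, habitat=tundra, age=4} → class is insect, age = 4 → Rejected.
{class=mammal, legs=6, skin=fur, habitat=ocean, age=22} → class is mammal, age = 22 → Accepted.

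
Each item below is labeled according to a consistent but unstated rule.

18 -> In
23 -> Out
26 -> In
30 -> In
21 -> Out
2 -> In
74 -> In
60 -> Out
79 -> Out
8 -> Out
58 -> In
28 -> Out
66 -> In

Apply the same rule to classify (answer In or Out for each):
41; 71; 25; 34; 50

Out, Out, Out, In, In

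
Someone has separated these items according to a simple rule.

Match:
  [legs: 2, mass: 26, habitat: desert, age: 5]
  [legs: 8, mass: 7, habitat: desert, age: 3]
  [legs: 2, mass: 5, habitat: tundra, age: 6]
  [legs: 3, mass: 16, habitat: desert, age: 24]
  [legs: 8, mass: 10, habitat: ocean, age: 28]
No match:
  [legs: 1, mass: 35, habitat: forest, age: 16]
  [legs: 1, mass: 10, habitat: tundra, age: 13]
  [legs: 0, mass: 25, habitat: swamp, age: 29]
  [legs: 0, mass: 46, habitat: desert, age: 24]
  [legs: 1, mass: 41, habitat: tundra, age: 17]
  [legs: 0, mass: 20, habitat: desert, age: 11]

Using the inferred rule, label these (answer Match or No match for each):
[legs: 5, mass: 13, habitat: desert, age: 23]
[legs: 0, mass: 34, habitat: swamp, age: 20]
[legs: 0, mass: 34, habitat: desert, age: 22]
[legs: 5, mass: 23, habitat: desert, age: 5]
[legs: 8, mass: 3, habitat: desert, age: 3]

Match, No match, No match, Match, Match

'Match' ⟺ legs ≥ 2.
Match: [legs: 5, mass: 13, habitat: desert, age: 23], since legs = 5.
No match: [legs: 0, mass: 34, habitat: swamp, age: 20], since legs = 0.
No match: [legs: 0, mass: 34, habitat: desert, age: 22], since legs = 0.
Match: [legs: 5, mass: 23, habitat: desert, age: 5], since legs = 5.
Match: [legs: 8, mass: 3, habitat: desert, age: 3], since legs = 8.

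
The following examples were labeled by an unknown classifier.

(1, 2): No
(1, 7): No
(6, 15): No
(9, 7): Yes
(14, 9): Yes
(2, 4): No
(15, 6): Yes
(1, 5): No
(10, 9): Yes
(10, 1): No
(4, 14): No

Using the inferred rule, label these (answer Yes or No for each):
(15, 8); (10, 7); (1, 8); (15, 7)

Yes, Yes, No, Yes

The rule appears to be: first > second AND sum ≥ 16.
(15, 8) → 15 > 8, 15+8 = 23 → Yes.
(10, 7) → 10 > 7, 10+7 = 17 → Yes.
(1, 8) → 1 < 8, 1+8 = 9 → No.
(15, 7) → 15 > 7, 15+7 = 22 → Yes.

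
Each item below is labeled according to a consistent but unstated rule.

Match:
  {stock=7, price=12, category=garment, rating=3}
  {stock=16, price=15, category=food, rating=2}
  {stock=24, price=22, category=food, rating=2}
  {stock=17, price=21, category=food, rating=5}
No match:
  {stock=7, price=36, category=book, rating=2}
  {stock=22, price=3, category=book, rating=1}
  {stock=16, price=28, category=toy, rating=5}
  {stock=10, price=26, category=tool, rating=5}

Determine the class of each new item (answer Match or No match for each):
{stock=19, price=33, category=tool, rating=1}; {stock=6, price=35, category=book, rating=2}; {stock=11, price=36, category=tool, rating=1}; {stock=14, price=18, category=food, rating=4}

No match, No match, No match, Match

One predicate separates the groups cleanly: category is food OR category is garment.
{stock=19, price=33, category=tool, rating=1}: No match (category is tool).
{stock=6, price=35, category=book, rating=2}: No match (category is book).
{stock=11, price=36, category=tool, rating=1}: No match (category is tool).
{stock=14, price=18, category=food, rating=4}: Match (category is food).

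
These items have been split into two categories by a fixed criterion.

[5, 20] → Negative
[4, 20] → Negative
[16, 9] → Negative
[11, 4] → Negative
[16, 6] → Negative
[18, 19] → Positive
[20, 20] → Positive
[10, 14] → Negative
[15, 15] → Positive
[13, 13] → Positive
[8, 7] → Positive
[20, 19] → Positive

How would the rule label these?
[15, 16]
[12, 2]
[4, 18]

Positive, Negative, Negative

The simplest hypothesis consistent with all the labels is: |first − second| ≤ 1.
[15, 16]: |15−16| = 1, matches → Positive.
[12, 2]: |12−2| = 10, doesn't match → Negative.
[4, 18]: |4−18| = 14, doesn't match → Negative.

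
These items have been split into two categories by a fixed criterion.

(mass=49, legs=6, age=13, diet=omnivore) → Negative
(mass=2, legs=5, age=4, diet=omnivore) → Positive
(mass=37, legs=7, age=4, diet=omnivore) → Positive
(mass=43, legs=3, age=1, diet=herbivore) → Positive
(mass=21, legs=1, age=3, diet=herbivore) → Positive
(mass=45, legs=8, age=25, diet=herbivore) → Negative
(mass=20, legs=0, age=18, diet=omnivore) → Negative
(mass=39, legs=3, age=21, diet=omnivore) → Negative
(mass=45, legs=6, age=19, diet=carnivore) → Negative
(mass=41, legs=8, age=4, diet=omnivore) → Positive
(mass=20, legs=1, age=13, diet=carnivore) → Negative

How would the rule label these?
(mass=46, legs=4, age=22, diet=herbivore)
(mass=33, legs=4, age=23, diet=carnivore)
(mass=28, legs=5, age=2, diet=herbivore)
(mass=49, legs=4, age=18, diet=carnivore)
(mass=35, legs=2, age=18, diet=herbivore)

The distinguishing property — age ≤ 4 — holds for all the 'Positive' cases and none of the 'Negative' cases.

Negative, Negative, Positive, Negative, Negative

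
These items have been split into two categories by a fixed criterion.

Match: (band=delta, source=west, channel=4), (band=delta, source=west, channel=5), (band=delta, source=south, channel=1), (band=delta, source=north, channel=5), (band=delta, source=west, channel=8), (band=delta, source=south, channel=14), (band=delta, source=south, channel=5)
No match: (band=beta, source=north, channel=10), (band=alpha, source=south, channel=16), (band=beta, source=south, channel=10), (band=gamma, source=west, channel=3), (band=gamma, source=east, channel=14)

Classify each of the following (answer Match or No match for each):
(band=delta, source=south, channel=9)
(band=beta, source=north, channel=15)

Match, No match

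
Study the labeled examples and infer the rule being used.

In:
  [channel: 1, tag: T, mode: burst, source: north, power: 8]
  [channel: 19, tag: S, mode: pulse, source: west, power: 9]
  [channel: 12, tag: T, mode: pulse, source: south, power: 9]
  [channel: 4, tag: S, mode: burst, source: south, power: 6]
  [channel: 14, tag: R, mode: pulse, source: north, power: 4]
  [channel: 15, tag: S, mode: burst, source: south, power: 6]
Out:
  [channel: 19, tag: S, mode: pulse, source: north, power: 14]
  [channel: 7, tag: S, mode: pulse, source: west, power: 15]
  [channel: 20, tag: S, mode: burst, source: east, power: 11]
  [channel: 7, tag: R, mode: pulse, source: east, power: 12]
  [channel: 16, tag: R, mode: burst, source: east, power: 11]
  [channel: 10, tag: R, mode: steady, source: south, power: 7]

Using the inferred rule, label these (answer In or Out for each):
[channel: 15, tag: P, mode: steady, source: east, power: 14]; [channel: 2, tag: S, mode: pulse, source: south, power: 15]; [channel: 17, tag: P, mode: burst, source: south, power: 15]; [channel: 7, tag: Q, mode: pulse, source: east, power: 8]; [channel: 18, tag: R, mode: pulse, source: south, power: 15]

Out, Out, Out, In, Out

All 'In' examples share one property — power ≠ 7 AND power ≤ 9 — and every 'Out' example lacks it.
[channel: 15, tag: P, mode: steady, source: east, power: 14] → power = 14 → Out.
[channel: 2, tag: S, mode: pulse, source: south, power: 15] → power = 15 → Out.
[channel: 17, tag: P, mode: burst, source: south, power: 15] → power = 15 → Out.
[channel: 7, tag: Q, mode: pulse, source: east, power: 8] → power = 8 → In.
[channel: 18, tag: R, mode: pulse, source: south, power: 15] → power = 15 → Out.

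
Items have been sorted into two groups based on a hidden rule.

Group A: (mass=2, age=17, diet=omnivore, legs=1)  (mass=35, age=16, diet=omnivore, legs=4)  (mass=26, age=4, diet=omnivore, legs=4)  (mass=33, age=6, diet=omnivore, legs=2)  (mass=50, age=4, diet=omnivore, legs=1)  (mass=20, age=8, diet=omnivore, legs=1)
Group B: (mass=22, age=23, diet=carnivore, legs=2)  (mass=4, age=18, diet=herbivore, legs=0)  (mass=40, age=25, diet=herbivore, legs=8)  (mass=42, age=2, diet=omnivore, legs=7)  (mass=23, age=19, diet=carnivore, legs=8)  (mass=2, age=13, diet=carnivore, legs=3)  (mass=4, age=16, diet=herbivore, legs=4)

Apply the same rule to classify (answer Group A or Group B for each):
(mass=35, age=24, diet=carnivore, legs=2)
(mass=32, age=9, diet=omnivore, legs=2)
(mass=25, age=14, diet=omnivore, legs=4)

Group B, Group A, Group A

The distinguishing property — diet is omnivore AND age ≥ 4 — holds for all the 'Group A' cases and none of the 'Group B' cases.
(mass=35, age=24, diet=carnivore, legs=2) — diet is carnivore, age = 24, hence Group B. (mass=32, age=9, diet=omnivore, legs=2) — diet is omnivore, age = 9, hence Group A. (mass=25, age=14, diet=omnivore, legs=4) — diet is omnivore, age = 14, hence Group A.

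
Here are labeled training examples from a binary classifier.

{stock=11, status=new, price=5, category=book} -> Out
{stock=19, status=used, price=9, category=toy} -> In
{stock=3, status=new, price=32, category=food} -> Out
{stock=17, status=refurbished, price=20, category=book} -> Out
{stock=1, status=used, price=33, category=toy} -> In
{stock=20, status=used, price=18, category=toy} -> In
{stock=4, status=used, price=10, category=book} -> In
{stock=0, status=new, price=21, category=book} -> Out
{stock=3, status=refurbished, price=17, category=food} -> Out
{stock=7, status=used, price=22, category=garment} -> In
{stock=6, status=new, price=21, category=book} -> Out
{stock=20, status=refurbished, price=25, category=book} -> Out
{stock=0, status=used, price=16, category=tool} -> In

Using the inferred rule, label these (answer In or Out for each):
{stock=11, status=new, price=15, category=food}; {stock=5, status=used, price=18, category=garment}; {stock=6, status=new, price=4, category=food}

Out, In, Out

The classifier is using: status is used.
{stock=11, status=new, price=15, category=food}: status is new — does not fit, so Out. {stock=5, status=used, price=18, category=garment}: status is used — meets the rule, so In. {stock=6, status=new, price=4, category=food}: status is new — does not fit, so Out.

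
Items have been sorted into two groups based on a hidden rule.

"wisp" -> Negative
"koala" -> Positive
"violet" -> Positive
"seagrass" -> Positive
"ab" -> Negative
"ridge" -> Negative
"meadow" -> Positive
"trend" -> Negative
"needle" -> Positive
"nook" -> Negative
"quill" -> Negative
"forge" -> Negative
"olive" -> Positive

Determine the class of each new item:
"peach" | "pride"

Negative, Negative

One predicate separates the groups cleanly: has ≥ 3 vowels.
"peach": 2 vowels — fails the rule, so Negative. "pride": 2 vowels — fails the rule, so Negative.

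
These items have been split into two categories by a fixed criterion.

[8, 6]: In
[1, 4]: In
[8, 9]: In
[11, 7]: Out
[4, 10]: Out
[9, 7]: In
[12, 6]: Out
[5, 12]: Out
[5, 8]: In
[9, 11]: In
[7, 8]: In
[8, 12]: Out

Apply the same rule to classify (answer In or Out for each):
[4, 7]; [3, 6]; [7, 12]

All 'In' examples share one property — |first − second| ≤ 3 — and every 'Out' example lacks it.
[4, 7] → |4−7| = 3 → In.
[3, 6] → |3−6| = 3 → In.
[7, 12] → |7−12| = 5 → Out.

In, In, Out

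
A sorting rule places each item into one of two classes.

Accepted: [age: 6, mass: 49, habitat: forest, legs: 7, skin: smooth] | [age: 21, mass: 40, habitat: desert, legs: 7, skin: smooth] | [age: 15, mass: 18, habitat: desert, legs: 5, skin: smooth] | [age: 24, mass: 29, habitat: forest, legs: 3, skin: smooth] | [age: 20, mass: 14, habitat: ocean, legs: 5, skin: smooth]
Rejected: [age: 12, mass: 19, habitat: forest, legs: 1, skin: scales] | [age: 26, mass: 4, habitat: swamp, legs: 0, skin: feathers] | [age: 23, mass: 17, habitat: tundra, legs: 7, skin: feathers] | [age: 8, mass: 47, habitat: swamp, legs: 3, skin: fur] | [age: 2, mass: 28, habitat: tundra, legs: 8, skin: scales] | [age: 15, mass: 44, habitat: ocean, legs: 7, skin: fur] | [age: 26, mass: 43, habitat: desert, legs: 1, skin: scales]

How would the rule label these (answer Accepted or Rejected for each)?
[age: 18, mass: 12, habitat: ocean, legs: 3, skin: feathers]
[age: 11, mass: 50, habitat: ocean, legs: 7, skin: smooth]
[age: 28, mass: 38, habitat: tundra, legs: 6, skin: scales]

Rejected, Accepted, Rejected

All 'Accepted' examples share one property — skin is smooth — and every 'Rejected' example lacks it.
Rejected: [age: 18, mass: 12, habitat: ocean, legs: 3, skin: feathers], since skin is feathers.
Accepted: [age: 11, mass: 50, habitat: ocean, legs: 7, skin: smooth], since skin is smooth.
Rejected: [age: 28, mass: 38, habitat: tundra, legs: 6, skin: scales], since skin is scales.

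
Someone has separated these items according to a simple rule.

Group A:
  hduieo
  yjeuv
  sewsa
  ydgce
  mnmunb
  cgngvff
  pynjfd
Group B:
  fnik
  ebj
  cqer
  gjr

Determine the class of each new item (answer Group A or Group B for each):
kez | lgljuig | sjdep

Rule: length ≥ 5. This holds for each 'Group A' example and fails for each 'Group B' one.

Group B, Group A, Group A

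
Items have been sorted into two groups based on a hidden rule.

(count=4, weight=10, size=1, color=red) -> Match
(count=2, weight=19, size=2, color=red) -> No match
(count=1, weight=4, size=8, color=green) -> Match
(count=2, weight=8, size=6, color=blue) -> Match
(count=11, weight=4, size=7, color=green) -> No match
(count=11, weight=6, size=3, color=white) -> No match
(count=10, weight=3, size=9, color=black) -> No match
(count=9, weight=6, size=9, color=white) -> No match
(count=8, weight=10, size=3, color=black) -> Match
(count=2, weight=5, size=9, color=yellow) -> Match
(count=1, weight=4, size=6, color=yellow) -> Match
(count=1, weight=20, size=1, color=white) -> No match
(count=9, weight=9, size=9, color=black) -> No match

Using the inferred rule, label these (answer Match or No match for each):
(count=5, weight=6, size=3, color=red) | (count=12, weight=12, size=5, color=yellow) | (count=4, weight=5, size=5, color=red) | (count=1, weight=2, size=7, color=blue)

Match, No match, Match, Match

The simplest hypothesis consistent with all the labels is: count ≤ 8 AND weight ≤ 10.
(count=5, weight=6, size=3, color=red): count = 5, weight = 6, checks out → Match. (count=12, weight=12, size=5, color=yellow): count = 12, weight = 12, does not fit → No match. (count=4, weight=5, size=5, color=red): count = 4, weight = 5, checks out → Match. (count=1, weight=2, size=7, color=blue): count = 1, weight = 2, checks out → Match.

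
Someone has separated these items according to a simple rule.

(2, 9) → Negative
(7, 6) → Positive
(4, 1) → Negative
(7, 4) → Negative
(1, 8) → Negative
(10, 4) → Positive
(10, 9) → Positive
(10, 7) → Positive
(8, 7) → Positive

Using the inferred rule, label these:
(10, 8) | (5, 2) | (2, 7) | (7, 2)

Positive, Negative, Negative, Negative

Rule: sum ≥ 13. This holds for each 'Positive' example and fails for each 'Negative' one.
(10, 8): Positive (10+8 = 18). (5, 2): Negative (5+2 = 7). (2, 7): Negative (2+7 = 9). (7, 2): Negative (7+2 = 9).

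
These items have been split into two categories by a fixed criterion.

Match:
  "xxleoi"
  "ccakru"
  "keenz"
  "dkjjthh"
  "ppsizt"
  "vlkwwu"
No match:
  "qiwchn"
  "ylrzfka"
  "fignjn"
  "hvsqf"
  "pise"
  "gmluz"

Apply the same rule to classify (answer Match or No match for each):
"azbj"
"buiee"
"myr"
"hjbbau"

All 'Match' examples share one property — has a double letter — and every 'No match' example lacks it.
No match: "azbj", since no doubled letter.
Match: "buiee", since 'ee' doubled.
No match: "myr", since no doubled letter.
Match: "hjbbau", since 'bb' doubled.

No match, Match, No match, Match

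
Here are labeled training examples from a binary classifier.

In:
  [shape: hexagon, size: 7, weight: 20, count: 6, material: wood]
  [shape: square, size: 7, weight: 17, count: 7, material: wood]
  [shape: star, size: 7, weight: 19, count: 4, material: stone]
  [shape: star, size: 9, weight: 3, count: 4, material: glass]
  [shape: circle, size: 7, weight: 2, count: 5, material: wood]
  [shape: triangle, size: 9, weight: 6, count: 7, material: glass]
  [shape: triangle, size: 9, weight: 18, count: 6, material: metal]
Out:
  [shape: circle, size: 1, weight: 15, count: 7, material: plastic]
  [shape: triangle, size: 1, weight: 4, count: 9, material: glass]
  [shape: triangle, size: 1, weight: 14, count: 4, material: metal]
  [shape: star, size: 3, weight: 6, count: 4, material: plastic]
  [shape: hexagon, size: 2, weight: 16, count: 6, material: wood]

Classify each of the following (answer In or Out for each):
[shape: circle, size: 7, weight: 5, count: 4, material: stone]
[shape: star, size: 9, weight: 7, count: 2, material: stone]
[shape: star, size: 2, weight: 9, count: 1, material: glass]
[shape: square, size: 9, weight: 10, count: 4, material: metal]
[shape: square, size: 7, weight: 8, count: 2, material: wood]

In, In, Out, In, In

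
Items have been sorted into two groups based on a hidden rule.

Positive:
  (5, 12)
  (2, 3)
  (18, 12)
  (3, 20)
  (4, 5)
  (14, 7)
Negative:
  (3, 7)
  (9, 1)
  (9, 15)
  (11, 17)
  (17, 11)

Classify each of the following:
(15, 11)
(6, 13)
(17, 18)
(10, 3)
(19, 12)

The common property of the 'Positive' items is: product is even. No 'Negative' item has it.

Negative, Positive, Positive, Positive, Positive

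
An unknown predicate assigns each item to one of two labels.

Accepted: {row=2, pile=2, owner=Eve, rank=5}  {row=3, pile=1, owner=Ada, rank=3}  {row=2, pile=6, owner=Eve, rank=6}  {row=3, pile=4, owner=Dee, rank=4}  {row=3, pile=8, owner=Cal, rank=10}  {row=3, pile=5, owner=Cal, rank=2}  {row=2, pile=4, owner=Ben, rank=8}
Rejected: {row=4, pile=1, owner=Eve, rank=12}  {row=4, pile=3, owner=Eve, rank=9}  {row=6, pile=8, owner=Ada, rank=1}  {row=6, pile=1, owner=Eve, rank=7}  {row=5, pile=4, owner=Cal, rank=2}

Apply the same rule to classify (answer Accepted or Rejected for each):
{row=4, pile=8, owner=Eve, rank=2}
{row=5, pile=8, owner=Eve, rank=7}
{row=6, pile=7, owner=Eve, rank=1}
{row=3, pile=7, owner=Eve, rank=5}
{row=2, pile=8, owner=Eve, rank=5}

A rule that fits every label: row ≤ 3 — true of each 'Accepted' example, false of each 'Rejected' one.

Rejected, Rejected, Rejected, Accepted, Accepted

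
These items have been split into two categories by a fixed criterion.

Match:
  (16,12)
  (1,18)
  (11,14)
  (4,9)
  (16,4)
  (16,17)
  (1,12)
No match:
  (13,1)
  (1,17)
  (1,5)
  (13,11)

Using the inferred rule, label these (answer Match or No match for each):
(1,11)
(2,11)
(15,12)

No match, Match, Match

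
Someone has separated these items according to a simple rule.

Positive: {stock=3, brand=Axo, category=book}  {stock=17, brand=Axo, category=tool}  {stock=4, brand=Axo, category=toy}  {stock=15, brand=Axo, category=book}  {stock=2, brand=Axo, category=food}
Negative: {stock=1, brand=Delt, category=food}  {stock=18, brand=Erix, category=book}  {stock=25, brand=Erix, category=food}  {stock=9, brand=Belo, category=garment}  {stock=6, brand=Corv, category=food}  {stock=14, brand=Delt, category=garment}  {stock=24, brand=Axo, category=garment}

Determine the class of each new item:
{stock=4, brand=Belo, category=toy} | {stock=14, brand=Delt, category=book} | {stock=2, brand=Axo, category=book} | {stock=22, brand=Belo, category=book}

All 'Positive' examples share one property — brand is Axo AND stock ≤ 17 — and every 'Negative' example lacks it.
{stock=4, brand=Belo, category=toy}: brand is Belo, stock = 4, fails this test → Negative.
{stock=14, brand=Delt, category=book}: brand is Delt, stock = 14, fails this test → Negative.
{stock=2, brand=Axo, category=book}: brand is Axo, stock = 2, passes → Positive.
{stock=22, brand=Belo, category=book}: brand is Belo, stock = 22, fails this test → Negative.

Negative, Negative, Positive, Negative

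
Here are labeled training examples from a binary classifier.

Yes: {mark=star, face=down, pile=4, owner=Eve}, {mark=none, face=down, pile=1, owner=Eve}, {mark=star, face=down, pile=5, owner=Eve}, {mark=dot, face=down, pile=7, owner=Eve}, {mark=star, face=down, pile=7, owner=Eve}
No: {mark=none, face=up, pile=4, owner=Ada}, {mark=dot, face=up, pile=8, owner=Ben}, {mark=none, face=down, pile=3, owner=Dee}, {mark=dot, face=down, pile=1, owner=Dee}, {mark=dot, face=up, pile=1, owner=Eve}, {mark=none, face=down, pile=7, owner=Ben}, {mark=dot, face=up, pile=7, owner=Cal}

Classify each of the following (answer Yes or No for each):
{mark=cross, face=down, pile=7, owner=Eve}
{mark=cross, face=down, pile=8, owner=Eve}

'Yes' ⟺ face is down AND owner is Eve.
{mark=cross, face=down, pile=7, owner=Eve}: face is down, owner is Eve — passes, so Yes.
{mark=cross, face=down, pile=8, owner=Eve}: face is down, owner is Eve — passes, so Yes.

Yes, Yes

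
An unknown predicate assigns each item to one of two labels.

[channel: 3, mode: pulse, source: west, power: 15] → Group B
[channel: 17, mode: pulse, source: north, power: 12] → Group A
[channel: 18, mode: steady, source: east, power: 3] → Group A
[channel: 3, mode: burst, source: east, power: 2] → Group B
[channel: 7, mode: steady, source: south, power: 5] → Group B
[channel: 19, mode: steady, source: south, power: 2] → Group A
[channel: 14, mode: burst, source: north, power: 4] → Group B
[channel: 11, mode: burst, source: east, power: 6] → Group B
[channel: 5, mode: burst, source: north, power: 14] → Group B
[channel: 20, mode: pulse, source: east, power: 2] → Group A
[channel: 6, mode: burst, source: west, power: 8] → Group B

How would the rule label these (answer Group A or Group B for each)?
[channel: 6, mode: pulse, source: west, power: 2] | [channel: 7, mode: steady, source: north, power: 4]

Group B, Group B

One predicate separates the groups cleanly: channel ≥ 17.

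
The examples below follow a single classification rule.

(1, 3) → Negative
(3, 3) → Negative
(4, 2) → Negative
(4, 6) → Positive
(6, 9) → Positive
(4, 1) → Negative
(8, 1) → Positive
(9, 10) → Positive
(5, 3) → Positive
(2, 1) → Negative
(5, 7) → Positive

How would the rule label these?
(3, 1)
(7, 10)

Negative, Positive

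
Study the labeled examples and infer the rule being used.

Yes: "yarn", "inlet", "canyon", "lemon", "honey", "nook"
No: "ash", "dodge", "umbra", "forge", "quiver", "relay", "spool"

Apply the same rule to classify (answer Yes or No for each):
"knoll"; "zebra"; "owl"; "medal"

Comparing the two groups points to one rule — contains 'n'.

Yes, No, No, No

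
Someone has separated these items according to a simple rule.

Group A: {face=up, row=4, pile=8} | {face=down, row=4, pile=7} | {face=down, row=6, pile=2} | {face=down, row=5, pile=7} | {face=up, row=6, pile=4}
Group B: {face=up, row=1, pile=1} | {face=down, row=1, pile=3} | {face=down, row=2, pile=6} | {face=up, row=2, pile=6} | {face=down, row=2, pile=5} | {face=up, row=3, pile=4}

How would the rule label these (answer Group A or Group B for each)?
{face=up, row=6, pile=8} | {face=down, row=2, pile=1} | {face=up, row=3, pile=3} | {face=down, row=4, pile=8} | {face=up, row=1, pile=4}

The pattern is that an item is 'Group A' exactly when: row ≥ 4.
{face=up, row=6, pile=8} → row = 6 → Group A. {face=down, row=2, pile=1} → row = 2 → Group B. {face=up, row=3, pile=3} → row = 3 → Group B. {face=down, row=4, pile=8} → row = 4 → Group A. {face=up, row=1, pile=4} → row = 1 → Group B.

Group A, Group B, Group B, Group A, Group B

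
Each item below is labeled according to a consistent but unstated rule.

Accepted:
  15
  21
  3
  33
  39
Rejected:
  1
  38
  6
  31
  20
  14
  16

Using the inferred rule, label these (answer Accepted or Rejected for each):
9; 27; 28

Looking at the examples, the only property every 'Accepted' case has and every 'Rejected' case lacks is: ≡ 3 (mod 6).

Accepted, Accepted, Rejected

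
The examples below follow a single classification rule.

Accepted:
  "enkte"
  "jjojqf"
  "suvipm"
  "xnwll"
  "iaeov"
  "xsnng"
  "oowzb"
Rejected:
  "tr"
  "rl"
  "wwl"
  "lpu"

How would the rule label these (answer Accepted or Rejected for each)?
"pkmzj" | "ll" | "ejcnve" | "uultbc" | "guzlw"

Every 'Accepted' example satisfies: length ≥ 5. None of the 'Rejected' examples do.
"pkmzj": length 5 — meets the rule, so Accepted. "ll": length 2 — doesn't match, so Rejected. "ejcnve": length 6 — meets the rule, so Accepted. "uultbc": length 6 — meets the rule, so Accepted. "guzlw": length 5 — meets the rule, so Accepted.

Accepted, Rejected, Accepted, Accepted, Accepted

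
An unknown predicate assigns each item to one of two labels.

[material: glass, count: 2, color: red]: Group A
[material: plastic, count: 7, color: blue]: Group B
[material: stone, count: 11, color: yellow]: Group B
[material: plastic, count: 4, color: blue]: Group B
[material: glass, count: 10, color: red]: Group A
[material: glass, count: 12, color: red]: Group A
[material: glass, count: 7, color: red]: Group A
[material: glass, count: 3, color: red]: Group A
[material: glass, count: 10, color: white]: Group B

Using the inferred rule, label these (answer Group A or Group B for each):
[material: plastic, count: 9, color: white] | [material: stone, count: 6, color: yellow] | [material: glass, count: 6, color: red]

Group B, Group B, Group A

The common property of the 'Group A' items is: color is red. No 'Group B' item has it.
[material: plastic, count: 9, color: white]: Group B (color is white). [material: stone, count: 6, color: yellow]: Group B (color is yellow). [material: glass, count: 6, color: red]: Group A (color is red).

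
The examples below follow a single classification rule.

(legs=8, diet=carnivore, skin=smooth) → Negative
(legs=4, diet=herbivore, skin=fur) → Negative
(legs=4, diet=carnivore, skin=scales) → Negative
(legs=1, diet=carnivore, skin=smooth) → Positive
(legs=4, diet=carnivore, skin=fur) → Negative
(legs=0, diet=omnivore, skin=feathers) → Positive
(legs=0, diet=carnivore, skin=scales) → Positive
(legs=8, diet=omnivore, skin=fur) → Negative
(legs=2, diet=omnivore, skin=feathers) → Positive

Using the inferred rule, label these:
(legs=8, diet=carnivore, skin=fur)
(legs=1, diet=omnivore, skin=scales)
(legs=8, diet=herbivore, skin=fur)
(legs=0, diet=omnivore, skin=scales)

Negative, Positive, Negative, Positive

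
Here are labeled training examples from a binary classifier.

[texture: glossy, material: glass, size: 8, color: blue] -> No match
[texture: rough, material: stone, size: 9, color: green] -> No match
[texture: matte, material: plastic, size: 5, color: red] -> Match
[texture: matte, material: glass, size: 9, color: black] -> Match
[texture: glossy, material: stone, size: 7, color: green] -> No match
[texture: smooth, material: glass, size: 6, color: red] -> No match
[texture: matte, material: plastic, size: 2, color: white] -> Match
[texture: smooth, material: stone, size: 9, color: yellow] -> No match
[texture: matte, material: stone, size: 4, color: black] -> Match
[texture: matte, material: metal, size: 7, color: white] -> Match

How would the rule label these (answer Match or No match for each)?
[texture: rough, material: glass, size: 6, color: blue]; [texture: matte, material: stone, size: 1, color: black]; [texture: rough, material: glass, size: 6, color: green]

Checking candidate rules against both groups, what survives is: texture is matte.

No match, Match, No match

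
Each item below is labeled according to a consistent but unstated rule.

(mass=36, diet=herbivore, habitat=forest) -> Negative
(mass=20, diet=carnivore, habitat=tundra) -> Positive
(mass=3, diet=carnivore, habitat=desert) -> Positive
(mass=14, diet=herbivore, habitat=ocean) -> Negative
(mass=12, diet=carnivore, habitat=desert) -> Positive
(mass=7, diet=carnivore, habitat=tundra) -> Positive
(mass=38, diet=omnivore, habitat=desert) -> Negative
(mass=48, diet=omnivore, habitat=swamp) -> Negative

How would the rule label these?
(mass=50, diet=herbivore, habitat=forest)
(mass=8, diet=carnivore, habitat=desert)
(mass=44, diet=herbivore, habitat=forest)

Negative, Positive, Negative

The classifier is using: diet is carnivore.
(mass=50, diet=herbivore, habitat=forest): Negative (diet is herbivore).
(mass=8, diet=carnivore, habitat=desert): Positive (diet is carnivore).
(mass=44, diet=herbivore, habitat=forest): Negative (diet is herbivore).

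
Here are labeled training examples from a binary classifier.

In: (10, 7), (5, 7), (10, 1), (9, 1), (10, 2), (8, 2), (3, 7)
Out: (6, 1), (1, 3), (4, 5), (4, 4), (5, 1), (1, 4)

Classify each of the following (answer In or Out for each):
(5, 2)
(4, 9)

Out, In

The rule appears to be: sum ≥ 10.
(5, 2): 5+2 = 7, does not fit → Out.
(4, 9): 4+9 = 13, has this property → In.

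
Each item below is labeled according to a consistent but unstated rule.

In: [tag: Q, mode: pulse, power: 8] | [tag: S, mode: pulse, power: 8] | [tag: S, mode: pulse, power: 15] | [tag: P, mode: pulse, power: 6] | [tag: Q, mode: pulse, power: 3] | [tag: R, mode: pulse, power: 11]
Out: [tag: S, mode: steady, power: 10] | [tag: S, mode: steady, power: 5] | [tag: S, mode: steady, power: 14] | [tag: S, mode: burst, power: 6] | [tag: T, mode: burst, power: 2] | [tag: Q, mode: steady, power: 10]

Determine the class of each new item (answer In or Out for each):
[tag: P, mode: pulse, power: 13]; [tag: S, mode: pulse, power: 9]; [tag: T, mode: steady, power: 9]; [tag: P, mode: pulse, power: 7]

In, In, Out, In

The classifier is using: mode is pulse.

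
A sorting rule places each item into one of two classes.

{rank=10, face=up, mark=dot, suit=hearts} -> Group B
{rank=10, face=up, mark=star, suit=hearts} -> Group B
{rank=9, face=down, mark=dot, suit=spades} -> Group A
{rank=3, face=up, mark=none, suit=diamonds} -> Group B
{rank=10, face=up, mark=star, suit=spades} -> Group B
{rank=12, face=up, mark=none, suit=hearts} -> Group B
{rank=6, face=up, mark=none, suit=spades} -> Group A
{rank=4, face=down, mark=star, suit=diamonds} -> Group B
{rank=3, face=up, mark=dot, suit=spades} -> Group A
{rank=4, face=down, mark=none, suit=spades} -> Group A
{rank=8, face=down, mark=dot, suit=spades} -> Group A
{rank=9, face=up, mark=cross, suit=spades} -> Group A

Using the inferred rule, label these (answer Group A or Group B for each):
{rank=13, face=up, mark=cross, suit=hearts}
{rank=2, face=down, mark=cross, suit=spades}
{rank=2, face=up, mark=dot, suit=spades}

Group B, Group A, Group A

The distinguishing property — suit is spades AND rank ≤ 9 — holds for all the 'Group A' cases and none of the 'Group B' cases.
{rank=13, face=up, mark=cross, suit=hearts} → suit is hearts, rank = 13 → Group B.
{rank=2, face=down, mark=cross, suit=spades} → suit is spades, rank = 2 → Group A.
{rank=2, face=up, mark=dot, suit=spades} → suit is spades, rank = 2 → Group A.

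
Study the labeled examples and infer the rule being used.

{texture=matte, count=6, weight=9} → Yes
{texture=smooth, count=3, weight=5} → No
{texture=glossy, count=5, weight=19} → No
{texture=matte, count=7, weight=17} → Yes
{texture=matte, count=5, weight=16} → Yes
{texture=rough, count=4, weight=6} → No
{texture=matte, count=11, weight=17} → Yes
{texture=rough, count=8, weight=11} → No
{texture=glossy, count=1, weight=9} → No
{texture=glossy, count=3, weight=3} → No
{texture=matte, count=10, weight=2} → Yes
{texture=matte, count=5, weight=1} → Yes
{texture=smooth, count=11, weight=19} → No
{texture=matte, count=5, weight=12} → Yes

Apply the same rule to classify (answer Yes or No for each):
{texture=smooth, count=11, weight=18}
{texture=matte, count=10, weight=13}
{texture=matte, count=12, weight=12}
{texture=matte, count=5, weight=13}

No, Yes, Yes, Yes

Rule: texture is matte. This holds for each 'Yes' example and fails for each 'No' one.
{texture=smooth, count=11, weight=18}: No (texture is smooth).
{texture=matte, count=10, weight=13}: Yes (texture is matte).
{texture=matte, count=12, weight=12}: Yes (texture is matte).
{texture=matte, count=5, weight=13}: Yes (texture is matte).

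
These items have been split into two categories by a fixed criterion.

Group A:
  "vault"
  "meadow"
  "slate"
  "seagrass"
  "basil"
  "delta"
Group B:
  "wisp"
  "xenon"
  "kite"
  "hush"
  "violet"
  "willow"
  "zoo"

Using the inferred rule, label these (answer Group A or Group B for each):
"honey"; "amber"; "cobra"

All 'Group A' examples share one property — contains 'a' — and every 'Group B' example lacks it.

Group B, Group A, Group A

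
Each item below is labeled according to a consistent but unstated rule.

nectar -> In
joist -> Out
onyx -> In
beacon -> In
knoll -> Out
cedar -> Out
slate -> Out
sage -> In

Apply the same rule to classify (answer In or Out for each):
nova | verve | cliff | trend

Rule: even length. This holds for each 'In' example and fails for each 'Out' one.
nova: In (length 4). verve: Out (length 5). cliff: Out (length 5). trend: Out (length 5).

In, Out, Out, Out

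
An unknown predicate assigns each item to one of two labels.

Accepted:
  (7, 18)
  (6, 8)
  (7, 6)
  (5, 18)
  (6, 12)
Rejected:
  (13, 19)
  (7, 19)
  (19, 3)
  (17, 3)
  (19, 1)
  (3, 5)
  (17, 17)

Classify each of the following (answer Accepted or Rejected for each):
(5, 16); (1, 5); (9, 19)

One predicate separates the groups cleanly: second is even.
(5, 16) → second 16 → Accepted. (1, 5) → second 5 → Rejected. (9, 19) → second 19 → Rejected.

Accepted, Rejected, Rejected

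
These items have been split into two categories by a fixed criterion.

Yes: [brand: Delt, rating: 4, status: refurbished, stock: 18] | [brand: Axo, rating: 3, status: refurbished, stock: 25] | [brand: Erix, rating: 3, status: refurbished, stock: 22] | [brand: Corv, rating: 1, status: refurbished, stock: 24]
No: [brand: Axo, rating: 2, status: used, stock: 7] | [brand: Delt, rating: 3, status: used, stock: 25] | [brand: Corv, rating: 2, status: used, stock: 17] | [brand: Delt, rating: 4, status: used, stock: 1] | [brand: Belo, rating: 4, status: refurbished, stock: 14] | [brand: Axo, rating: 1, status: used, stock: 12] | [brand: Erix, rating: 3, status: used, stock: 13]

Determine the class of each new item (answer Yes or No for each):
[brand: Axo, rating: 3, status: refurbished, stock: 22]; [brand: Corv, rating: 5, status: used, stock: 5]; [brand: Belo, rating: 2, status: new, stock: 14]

The simplest hypothesis consistent with all the labels is: status is refurbished AND stock ≥ 17.
[brand: Axo, rating: 3, status: refurbished, stock: 22]: Yes (status is refurbished, stock = 22).
[brand: Corv, rating: 5, status: used, stock: 5]: No (status is used, stock = 5).
[brand: Belo, rating: 2, status: new, stock: 14]: No (status is new, stock = 14).

Yes, No, No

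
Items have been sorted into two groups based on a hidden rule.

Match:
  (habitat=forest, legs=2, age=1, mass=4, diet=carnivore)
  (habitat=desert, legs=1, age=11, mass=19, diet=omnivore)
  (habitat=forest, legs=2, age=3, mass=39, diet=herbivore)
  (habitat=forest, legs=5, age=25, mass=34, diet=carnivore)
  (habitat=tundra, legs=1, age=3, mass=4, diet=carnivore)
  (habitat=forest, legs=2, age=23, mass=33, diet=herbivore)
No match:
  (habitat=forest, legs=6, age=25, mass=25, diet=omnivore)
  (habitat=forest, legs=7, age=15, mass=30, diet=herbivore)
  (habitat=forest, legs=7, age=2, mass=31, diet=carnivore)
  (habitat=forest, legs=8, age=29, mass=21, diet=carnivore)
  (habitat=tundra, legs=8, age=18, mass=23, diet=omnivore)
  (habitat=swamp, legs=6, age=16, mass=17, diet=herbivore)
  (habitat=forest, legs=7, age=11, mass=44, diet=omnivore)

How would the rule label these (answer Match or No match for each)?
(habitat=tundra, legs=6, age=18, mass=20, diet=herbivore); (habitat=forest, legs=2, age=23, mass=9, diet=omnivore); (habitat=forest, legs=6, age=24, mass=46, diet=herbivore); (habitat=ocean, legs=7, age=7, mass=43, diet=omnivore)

Rule: legs ≤ 5. This holds for each 'Match' example and fails for each 'No match' one.
(habitat=tundra, legs=6, age=18, mass=20, diet=herbivore): No match (legs = 6). (habitat=forest, legs=2, age=23, mass=9, diet=omnivore): Match (legs = 2). (habitat=forest, legs=6, age=24, mass=46, diet=herbivore): No match (legs = 6). (habitat=ocean, legs=7, age=7, mass=43, diet=omnivore): No match (legs = 7).

No match, Match, No match, No match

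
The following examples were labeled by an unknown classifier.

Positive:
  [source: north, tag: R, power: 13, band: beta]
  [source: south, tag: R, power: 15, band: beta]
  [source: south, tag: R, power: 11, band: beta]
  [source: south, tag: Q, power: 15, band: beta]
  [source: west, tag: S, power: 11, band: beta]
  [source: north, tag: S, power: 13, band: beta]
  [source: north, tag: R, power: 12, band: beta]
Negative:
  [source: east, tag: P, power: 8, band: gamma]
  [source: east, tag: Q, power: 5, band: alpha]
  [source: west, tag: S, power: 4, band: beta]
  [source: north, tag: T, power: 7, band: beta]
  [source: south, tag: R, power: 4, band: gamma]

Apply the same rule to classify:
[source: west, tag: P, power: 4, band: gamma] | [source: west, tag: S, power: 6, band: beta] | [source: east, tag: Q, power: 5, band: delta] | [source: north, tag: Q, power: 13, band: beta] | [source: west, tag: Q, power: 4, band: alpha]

Negative, Negative, Negative, Positive, Negative

The pattern is that an item is 'Positive' exactly when: power ≥ 11.
[source: west, tag: P, power: 4, band: gamma]: Negative (power = 4).
[source: west, tag: S, power: 6, band: beta]: Negative (power = 6).
[source: east, tag: Q, power: 5, band: delta]: Negative (power = 5).
[source: north, tag: Q, power: 13, band: beta]: Positive (power = 13).
[source: west, tag: Q, power: 4, band: alpha]: Negative (power = 4).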